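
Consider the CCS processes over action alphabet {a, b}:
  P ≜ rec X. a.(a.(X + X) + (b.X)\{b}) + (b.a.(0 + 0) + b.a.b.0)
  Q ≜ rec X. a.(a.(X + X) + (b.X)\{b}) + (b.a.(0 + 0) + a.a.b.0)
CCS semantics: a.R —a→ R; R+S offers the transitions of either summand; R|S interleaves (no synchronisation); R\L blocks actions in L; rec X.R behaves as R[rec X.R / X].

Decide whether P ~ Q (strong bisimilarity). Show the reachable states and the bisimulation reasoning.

LTS(P): 8 reachable states
  u0 = rec X. a.(a.(X + X) + (b.X)\{b}) + (b.a.(0 + 0) + b.a.b.0) | —a→ u1, —b→ u2, —b→ u3
  u1 = a.((rec X. a.(a.(X + X) + (b.X)\{b}) + (b.a.(0 + 0) + b.a.b.0)) + (rec X. a.(a.(X + X) + (b.X)\{b}) + (b.a.(0 + 0) + b.a.b.0))) + (b.(rec X. a.(a.(X + X) + (b.X)\{b}) + (b.a.(0 + 0) + b.a.b.0)))\{b} | —a→ u4
  u2 = a.(0 + 0) | —a→ u5
  u3 = a.b.0 | —a→ u6
  u4 = (rec X. a.(a.(X + X) + (b.X)\{b}) + (b.a.(0 + 0) + b.a.b.0)) + (rec X. a.(a.(X + X) + (b.X)\{b}) + (b.a.(0 + 0) + b.a.b.0)) | —a→ u1, —b→ u2, —b→ u3
  u5 = 0 + 0 | (no moves)
  u6 = b.0 | —b→ u7
  u7 = 0 | (no moves)
LTS(Q): 8 reachable states
  v0 = rec X. a.(a.(X + X) + (b.X)\{b}) + (b.a.(0 + 0) + a.a.b.0) | —a→ v1, —a→ v2, —b→ v3
  v1 = a.((rec X. a.(a.(X + X) + (b.X)\{b}) + (b.a.(0 + 0) + a.a.b.0)) + (rec X. a.(a.(X + X) + (b.X)\{b}) + (b.a.(0 + 0) + a.a.b.0))) + (b.(rec X. a.(a.(X + X) + (b.X)\{b}) + (b.a.(0 + 0) + a.a.b.0)))\{b} | —a→ v4
  v2 = a.b.0 | —a→ v5
  v3 = a.(0 + 0) | —a→ v6
  v4 = (rec X. a.(a.(X + X) + (b.X)\{b}) + (b.a.(0 + 0) + a.a.b.0)) + (rec X. a.(a.(X + X) + (b.X)\{b}) + (b.a.(0 + 0) + a.a.b.0)) | —a→ v1, —a→ v2, —b→ v3
  v5 = b.0 | —b→ v7
  v6 = 0 + 0 | (no moves)
  v7 = 0 | (no moves)
Coarsest stable partition (strong bisimilarity classes):
  B0 = {u0, u4}
  B1 = {u2, v3}
  B2 = {u5, u7, v6, v7}
  B3 = {u3, v2}
  B4 = {u6, v5}
  B5 = {u1}
  B6 = {v0, v4}
  B7 = {v1}
u0 ∈ B0, v0 ∈ B6 → different blocks

P ≁ Q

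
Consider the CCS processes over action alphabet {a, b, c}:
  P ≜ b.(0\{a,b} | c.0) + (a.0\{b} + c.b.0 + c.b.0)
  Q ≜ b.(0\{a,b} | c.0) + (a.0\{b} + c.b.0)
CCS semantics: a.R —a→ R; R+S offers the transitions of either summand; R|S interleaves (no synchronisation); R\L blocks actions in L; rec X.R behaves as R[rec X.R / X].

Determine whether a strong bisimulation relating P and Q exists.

YES

Reachable graph of P (6 states):
  s0 = b.(0\{a,b} | c.0) + (a.0\{b} + c.b.0 + c.b.0) → ··a··> s1, ··b··> s2, ··c··> s3
  s1 = 0\{b} → (no moves)
  s2 = 0\{a,b} | c.0 → ··c··> s4
  s3 = b.0 → ··b··> s5
  s4 = 0\{a,b} | 0 → (no moves)
  s5 = 0 → (no moves)
Reachable graph of Q (6 states):
  t0 = b.(0\{a,b} | c.0) + (a.0\{b} + c.b.0) → ··a··> t1, ··b··> t2, ··c··> t3
  t1 = 0\{b} → (no moves)
  t2 = 0\{a,b} | c.0 → ··c··> t4
  t3 = b.0 → ··b··> t5
  t4 = 0\{a,b} | 0 → (no moves)
  t5 = 0 → (no moves)
Bisimilarity quotient blocks:
  B0 = {s0, t0}
  B1 = {s2, t2}
  B2 = {s1, s4, s5, t1, t4, t5}
  B3 = {s3, t3}
s0 ∈ B0, t0 ∈ B0 → same block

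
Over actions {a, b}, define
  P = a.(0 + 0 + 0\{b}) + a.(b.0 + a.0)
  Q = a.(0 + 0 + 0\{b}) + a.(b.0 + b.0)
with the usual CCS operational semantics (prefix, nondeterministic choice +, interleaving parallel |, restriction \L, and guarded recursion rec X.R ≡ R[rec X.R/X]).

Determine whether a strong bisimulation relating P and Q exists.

not bisimilar

P's transition system — 4 states:
  m0 = a.(0 + 0 + 0\{b}) + a.(b.0 + a.0) has moves —a→ m1, —a→ m2
  m1 = 0 + 0 + 0\{b} has moves ·
  m2 = b.0 + a.0 has moves —a→ m3, —b→ m3
  m3 = 0 has moves ·
Q's transition system — 4 states:
  n0 = a.(0 + 0 + 0\{b}) + a.(b.0 + b.0) has moves —a→ n1, —a→ n2
  n1 = 0 + 0 + 0\{b} has moves ·
  n2 = b.0 + b.0 has moves —b→ n3
  n3 = 0 has moves ·
Bisimilarity quotient blocks:
  B0 = {m0}
  B1 = {m2}
  B2 = {m1, m3, n1, n3}
  B3 = {n0}
  B4 = {n2}
m0 ∈ B0, n0 ∈ B3 → different blocks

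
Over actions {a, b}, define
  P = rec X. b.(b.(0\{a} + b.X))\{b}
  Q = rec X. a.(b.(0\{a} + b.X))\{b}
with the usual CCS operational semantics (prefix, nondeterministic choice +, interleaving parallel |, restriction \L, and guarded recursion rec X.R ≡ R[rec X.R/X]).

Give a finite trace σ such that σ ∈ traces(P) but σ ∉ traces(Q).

b

LTS(P): 2 reachable states
  m0 = rec X. b.(b.(0\{a} + b.X))\{b} → —b→ m1
  m1 = (b.(0\{a} + b.(rec X. b.(b.(0\{a} + b.X))\{b})))\{b} → ∅
LTS(Q): 2 reachable states
  n0 = rec X. a.(b.(0\{a} + b.X))\{b} → —a→ n1
  n1 = (b.(0\{a} + b.(rec X. a.(b.(0\{a} + b.X))\{b})))\{b} → ∅
Trace ⟨b⟩ through P, begin at {m0}:
  after b @ step 1: {m1}
  P completes σ.
Trace ⟨b⟩ through Q, begin at {n0}:
  after b @ step 1: no successor for Q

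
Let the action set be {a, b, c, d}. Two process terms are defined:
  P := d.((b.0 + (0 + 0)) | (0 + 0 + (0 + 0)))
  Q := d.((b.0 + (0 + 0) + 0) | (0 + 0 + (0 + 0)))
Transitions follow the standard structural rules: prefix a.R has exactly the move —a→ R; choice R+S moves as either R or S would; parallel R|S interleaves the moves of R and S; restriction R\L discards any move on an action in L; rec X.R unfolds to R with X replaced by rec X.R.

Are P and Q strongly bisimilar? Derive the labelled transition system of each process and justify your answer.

P's transition system — 3 states:
  s0 = d.((b.0 + (0 + 0)) | (0 + 0 + (0 + 0))) | —d→ s1
  s1 = (b.0 + (0 + 0)) | (0 + 0 + (0 + 0)) | —b→ s2
  s2 = 0 | (0 + 0 + (0 + 0)) | (no moves)
Q's transition system — 3 states:
  t0 = d.((b.0 + (0 + 0) + 0) | (0 + 0 + (0 + 0))) | —d→ t1
  t1 = (b.0 + (0 + 0) + 0) | (0 + 0 + (0 + 0)) | —b→ t2
  t2 = 0 | (0 + 0 + (0 + 0)) | (no moves)
Coarsest stable partition (strong bisimilarity classes):
  B0 = {s0, t0}
  B1 = {s1, t1}
  B2 = {s2, t2}
s0 ∈ B0, t0 ∈ B0 → same block

YES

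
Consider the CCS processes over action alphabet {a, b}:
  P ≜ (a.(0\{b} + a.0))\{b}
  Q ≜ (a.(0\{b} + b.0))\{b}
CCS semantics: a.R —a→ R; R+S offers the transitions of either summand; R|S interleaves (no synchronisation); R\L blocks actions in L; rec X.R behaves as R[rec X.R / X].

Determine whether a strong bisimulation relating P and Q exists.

P's transition system — 3 states:
  u0 = (a.(0\{b} + a.0))\{b} → —a→ u1
  u1 = (0\{b} + a.0)\{b} → —a→ u2
  u2 = 0\{b} → stopped
Q's transition system — 2 states:
  v0 = (a.(0\{b} + b.0))\{b} → —a→ v1
  v1 = (0\{b} + b.0)\{b} → stopped
Coarsest stable partition (strong bisimilarity classes):
  B0 = {u0}
  B1 = {u1, v0}
  B2 = {u2, v1}
u0 ∈ B0, v0 ∈ B1 → different blocks

P ≁ Q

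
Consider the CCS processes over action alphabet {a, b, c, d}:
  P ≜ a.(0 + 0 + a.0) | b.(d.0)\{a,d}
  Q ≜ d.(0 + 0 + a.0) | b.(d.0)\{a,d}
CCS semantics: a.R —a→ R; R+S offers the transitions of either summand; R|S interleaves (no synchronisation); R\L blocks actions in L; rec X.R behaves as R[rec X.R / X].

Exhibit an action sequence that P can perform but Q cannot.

Reachable graph of P (6 states):
  u0 = a.(0 + 0 + a.0) | b.(d.0)\{a,d} ⊢ —a→ u1, —b→ u2
  u1 = (0 + 0 + a.0) | b.(d.0)\{a,d} ⊢ —a→ u3, —b→ u4
  u2 = a.(0 + 0 + a.0) | (d.0)\{a,d} ⊢ —a→ u4
  u3 = 0 | b.(d.0)\{a,d} ⊢ —b→ u5
  u4 = (0 + 0 + a.0) | (d.0)\{a,d} ⊢ —a→ u5
  u5 = 0 | (d.0)\{a,d} ⊢ stopped
Reachable graph of Q (6 states):
  v0 = d.(0 + 0 + a.0) | b.(d.0)\{a,d} ⊢ —b→ v1, —d→ v2
  v1 = d.(0 + 0 + a.0) | (d.0)\{a,d} ⊢ —d→ v3
  v2 = (0 + 0 + a.0) | b.(d.0)\{a,d} ⊢ —a→ v4, —b→ v3
  v3 = (0 + 0 + a.0) | (d.0)\{a,d} ⊢ —a→ v5
  v4 = 0 | b.(d.0)\{a,d} ⊢ —b→ v5
  v5 = 0 | (d.0)\{a,d} ⊢ stopped
Trace ⟨a⟩ through P, begin at {u0}:
  [1] a ⇒ {u1}
  — P admits the full trace.
Trace ⟨a⟩ through Q, begin at {v0}:
  [1] a ⇒ ∅ (Q stuck)

a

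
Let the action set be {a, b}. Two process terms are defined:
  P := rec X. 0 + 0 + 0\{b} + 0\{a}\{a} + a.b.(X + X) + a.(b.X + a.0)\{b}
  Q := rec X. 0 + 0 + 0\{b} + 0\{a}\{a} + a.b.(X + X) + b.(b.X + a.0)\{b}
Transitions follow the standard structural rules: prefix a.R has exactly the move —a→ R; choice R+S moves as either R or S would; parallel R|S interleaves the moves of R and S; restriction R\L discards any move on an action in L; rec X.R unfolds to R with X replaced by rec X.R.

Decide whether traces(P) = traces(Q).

Reachable graph of P (5 states):
  s0 = rec X. 0 + 0 + 0\{b} + 0\{a}\{a} + a.b.(X + X) + a.(b.X + a.0)\{b} | =a=> s1, =a=> s2
  s1 = (b.(rec X. 0 + 0 + 0\{b} + 0\{a}\{a} + a.b.(X + X) + a.(b.X + a.0)\{b}) + a.0)\{b} | =a=> s3
  s2 = b.((rec X. 0 + 0 + 0\{b} + 0\{a}\{a} + a.b.(X + X) + a.(b.X + a.0)\{b}) + (rec X. 0 + 0 + 0\{b} + 0\{a}\{a} + a.b.(X + X) + a.(b.X + a.0)\{b})) | =b=> s4
  s3 = 0\{b} | (no moves)
  s4 = (rec X. 0 + 0 + 0\{b} + 0\{a}\{a} + a.b.(X + X) + a.(b.X + a.0)\{b}) + (rec X. 0 + 0 + 0\{b} + 0\{a}\{a} + a.b.(X + X) + a.(b.X + a.0)\{b}) | =a=> s1, =a=> s2
Reachable graph of Q (5 states):
  t0 = rec X. 0 + 0 + 0\{b} + 0\{a}\{a} + a.b.(X + X) + b.(b.X + a.0)\{b} | =a=> t1, =b=> t2
  t1 = b.((rec X. 0 + 0 + 0\{b} + 0\{a}\{a} + a.b.(X + X) + b.(b.X + a.0)\{b}) + (rec X. 0 + 0 + 0\{b} + 0\{a}\{a} + a.b.(X + X) + b.(b.X + a.0)\{b})) | =b=> t3
  t2 = (b.(rec X. 0 + 0 + 0\{b} + 0\{a}\{a} + a.b.(X + X) + b.(b.X + a.0)\{b}) + a.0)\{b} | =a=> t4
  t3 = (rec X. 0 + 0 + 0\{b} + 0\{a}\{a} + a.b.(X + X) + b.(b.X + a.0)\{b}) + (rec X. 0 + 0 + 0\{b} + 0\{a}\{a} + a.b.(X + X) + b.(b.X + a.0)\{b}) | =a=> t1, =b=> t2
  t4 = 0\{b} | (no moves)
Executing aa from P (initial set {s0}):
  [1] a ⇒ {s1, s2}
  [2] a ⇒ {s3}
  ✓ P
Executing aa from Q (initial set {t0}):
  [1] a ⇒ {t1}
  [2] a ⇒ no successor for Q

traces(P) ≠ traces(Q) — witness ⟨aa⟩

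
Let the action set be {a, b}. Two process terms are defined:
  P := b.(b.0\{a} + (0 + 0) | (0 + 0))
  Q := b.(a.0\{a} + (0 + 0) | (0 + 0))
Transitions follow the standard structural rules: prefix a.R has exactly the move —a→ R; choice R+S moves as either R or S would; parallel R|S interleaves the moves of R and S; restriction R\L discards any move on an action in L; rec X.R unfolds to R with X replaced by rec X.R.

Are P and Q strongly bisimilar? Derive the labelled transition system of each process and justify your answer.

NO

LTS(P): 3 reachable states
  p0 = b.(b.0\{a} + (0 + 0) | (0 + 0)) → ··b··> p1
  p1 = b.0\{a} + (0 + 0) | (0 + 0) → ··b··> p2
  p2 = 0\{a} → ·
LTS(Q): 3 reachable states
  q0 = b.(a.0\{a} + (0 + 0) | (0 + 0)) → ··b··> q1
  q1 = a.0\{a} + (0 + 0) | (0 + 0) → ··a··> q2
  q2 = 0\{a} → ·
Bisimilarity quotient blocks:
  B0 = {p0}
  B1 = {p1}
  B2 = {p2, q2}
  B3 = {q0}
  B4 = {q1}
p0 ∈ B0, q0 ∈ B3 → different blocks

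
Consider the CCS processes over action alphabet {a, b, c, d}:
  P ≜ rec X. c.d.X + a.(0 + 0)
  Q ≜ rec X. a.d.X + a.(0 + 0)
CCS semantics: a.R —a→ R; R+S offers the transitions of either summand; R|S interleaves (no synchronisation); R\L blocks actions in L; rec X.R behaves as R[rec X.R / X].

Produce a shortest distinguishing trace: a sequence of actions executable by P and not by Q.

c

P's transition system — 3 states:
  u0 = rec X. c.d.X + a.(0 + 0) → —a→ u1, —c→ u2
  u1 = 0 + 0 → ·
  u2 = d.(rec X. c.d.X + a.(0 + 0)) → —d→ u0
Q's transition system — 3 states:
  v0 = rec X. a.d.X + a.(0 + 0) → —a→ v1, —a→ v2
  v1 = 0 + 0 → ·
  v2 = d.(rec X. a.d.X + a.(0 + 0)) → —d→ v0
Trace ⟨c⟩ through P, begin at {u0}:
  [1] c ⇒ {u2}
  — P admits the full trace.
Trace ⟨c⟩ through Q, begin at {v0}:
  [1] c ⇒ no successor for Q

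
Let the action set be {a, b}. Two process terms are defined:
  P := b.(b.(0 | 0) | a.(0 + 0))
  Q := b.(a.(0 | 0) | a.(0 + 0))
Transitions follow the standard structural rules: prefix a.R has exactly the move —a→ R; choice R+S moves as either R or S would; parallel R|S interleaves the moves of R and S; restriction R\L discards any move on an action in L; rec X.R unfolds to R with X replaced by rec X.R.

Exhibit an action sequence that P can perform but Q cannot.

bb

LTS(P): 5 reachable states
  u0 = b.(b.(0 | 0) | a.(0 + 0)) ⊢ —b→ u1
  u1 = b.(0 | 0) | a.(0 + 0) ⊢ —a→ u2, —b→ u3
  u2 = b.(0 | 0) | (0 + 0) ⊢ —b→ u4
  u3 = 0 | 0 | a.(0 + 0) ⊢ —a→ u4
  u4 = 0 | 0 | (0 + 0) ⊢ deadlocked
LTS(Q): 5 reachable states
  v0 = b.(a.(0 | 0) | a.(0 + 0)) ⊢ —b→ v1
  v1 = a.(0 | 0) | a.(0 + 0) ⊢ —a→ v2, —a→ v3
  v2 = 0 | 0 | a.(0 + 0) ⊢ —a→ v4
  v3 = a.(0 | 0) | (0 + 0) ⊢ —a→ v4
  v4 = 0 | 0 | (0 + 0) ⊢ deadlocked
Executing bb from P (initial set {u0}):
  step 1 (b): {u1}
  step 2 (b): {u3}
  — P admits the full trace.
Executing bb from Q (initial set {v0}):
  step 1 (b): {v1}
  step 2 (b): ∅  — Q cannot continue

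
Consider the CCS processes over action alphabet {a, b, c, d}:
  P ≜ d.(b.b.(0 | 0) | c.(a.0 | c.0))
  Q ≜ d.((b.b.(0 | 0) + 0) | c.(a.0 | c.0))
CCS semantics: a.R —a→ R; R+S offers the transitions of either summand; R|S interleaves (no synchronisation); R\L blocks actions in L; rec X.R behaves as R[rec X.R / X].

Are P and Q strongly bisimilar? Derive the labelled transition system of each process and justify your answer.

YES

Reachable graph of P (16 states):
  p0 = d.(b.b.(0 | 0) | c.(a.0 | c.0)) :: =d=> p1
  p1 = b.b.(0 | 0) | c.(a.0 | c.0) :: =b=> p2, =c=> p3
  p2 = b.(0 | 0) | c.(a.0 | c.0) :: =b=> p4, =c=> p5
  p3 = b.b.(0 | 0) | (a.0 | c.0) :: =a=> p6, =b=> p5, =c=> p7
  p4 = 0 | 0 | c.(a.0 | c.0) :: =c=> p8
  p5 = b.(0 | 0) | (a.0 | c.0) :: =a=> p9, =b=> p8, =c=> p10
  p6 = b.b.(0 | 0) | (0 | c.0) :: =b=> p9, =c=> p11
  p7 = b.b.(0 | 0) | (a.0 | 0) :: =a=> p11, =b=> p10
  p8 = 0 | 0 | (a.0 | c.0) :: =a=> p12, =c=> p13
  p9 = b.(0 | 0) | (0 | c.0) :: =b=> p12, =c=> p14
  p10 = b.(0 | 0) | (a.0 | 0) :: =a=> p14, =b=> p13
  p11 = b.b.(0 | 0) | (0 | 0) :: =b=> p14
  p12 = 0 | 0 | (0 | c.0) :: =c=> p15
  p13 = 0 | 0 | (a.0 | 0) :: =a=> p15
  p14 = b.(0 | 0) | (0 | 0) :: =b=> p15
  p15 = 0 | 0 | (0 | 0) :: ·
Reachable graph of Q (16 states):
  q0 = d.((b.b.(0 | 0) + 0) | c.(a.0 | c.0)) :: =d=> q1
  q1 = (b.b.(0 | 0) + 0) | c.(a.0 | c.0) :: =b=> q2, =c=> q3
  q2 = b.(0 | 0) | c.(a.0 | c.0) :: =b=> q4, =c=> q5
  q3 = (b.b.(0 | 0) + 0) | (a.0 | c.0) :: =a=> q6, =b=> q5, =c=> q7
  q4 = 0 | 0 | c.(a.0 | c.0) :: =c=> q8
  q5 = b.(0 | 0) | (a.0 | c.0) :: =a=> q9, =b=> q8, =c=> q10
  q6 = (b.b.(0 | 0) + 0) | (0 | c.0) :: =b=> q9, =c=> q11
  q7 = (b.b.(0 | 0) + 0) | (a.0 | 0) :: =a=> q11, =b=> q10
  q8 = 0 | 0 | (a.0 | c.0) :: =a=> q12, =c=> q13
  q9 = b.(0 | 0) | (0 | c.0) :: =b=> q12, =c=> q14
  q10 = b.(0 | 0) | (a.0 | 0) :: =a=> q14, =b=> q13
  q11 = (b.b.(0 | 0) + 0) | (0 | 0) :: =b=> q14
  q12 = 0 | 0 | (0 | c.0) :: =c=> q15
  q13 = 0 | 0 | (a.0 | 0) :: =a=> q15
  q14 = b.(0 | 0) | (0 | 0) :: =b=> q15
  q15 = 0 | 0 | (0 | 0) :: ·
Coarsest stable partition (strong bisimilarity classes):
  B0 = {p0, q0}
  B1 = {p1, q1}
  B2 = {p2, q2}
  B3 = {p4, q4}
  B4 = {p8, q8}
  B5 = {p12, q12}
  B6 = {p15, q15}
  B7 = {p13, q13}
  B8 = {p5, q5}
  B9 = {p9, q9}
  B10 = {p14, q14}
  B11 = {p10, q10}
  B12 = {p3, q3}
  B13 = {p7, q7}
  B14 = {p11, q11}
  B15 = {p6, q6}
p0 ∈ B0, q0 ∈ B0 → same block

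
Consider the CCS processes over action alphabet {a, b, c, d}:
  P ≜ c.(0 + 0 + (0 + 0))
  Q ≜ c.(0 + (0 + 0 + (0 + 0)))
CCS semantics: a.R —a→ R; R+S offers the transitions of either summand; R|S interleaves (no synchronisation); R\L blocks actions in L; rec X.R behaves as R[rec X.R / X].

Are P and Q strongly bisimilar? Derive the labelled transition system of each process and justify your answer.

P ~ Q

LTS(P): 2 reachable states
  m0 = c.(0 + 0 + (0 + 0)) → =c=> m1
  m1 = 0 + 0 + (0 + 0) → ∅
LTS(Q): 2 reachable states
  n0 = c.(0 + (0 + 0 + (0 + 0))) → =c=> n1
  n1 = 0 + (0 + 0 + (0 + 0)) → ∅
Coarsest stable partition (strong bisimilarity classes):
  B0 = {m0, n0}
  B1 = {m1, n1}
m0 ∈ B0, n0 ∈ B0 → same block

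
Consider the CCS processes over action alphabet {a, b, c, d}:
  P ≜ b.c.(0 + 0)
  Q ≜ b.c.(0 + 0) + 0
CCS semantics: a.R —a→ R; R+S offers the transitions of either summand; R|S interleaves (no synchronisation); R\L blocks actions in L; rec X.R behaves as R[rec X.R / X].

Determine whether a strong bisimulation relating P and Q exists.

bisimilar

P's transition system — 3 states:
  s0 = b.c.(0 + 0) :: —b→ s1
  s1 = c.(0 + 0) :: —c→ s2
  s2 = 0 + 0 :: deadlocked
Q's transition system — 3 states:
  t0 = b.c.(0 + 0) + 0 :: —b→ t1
  t1 = c.(0 + 0) :: —c→ t2
  t2 = 0 + 0 :: deadlocked
Partition-refinement fixed point:
  B0 = {s0, t0}
  B1 = {s1, t1}
  B2 = {s2, t2}
s0 ∈ B0, t0 ∈ B0 → same block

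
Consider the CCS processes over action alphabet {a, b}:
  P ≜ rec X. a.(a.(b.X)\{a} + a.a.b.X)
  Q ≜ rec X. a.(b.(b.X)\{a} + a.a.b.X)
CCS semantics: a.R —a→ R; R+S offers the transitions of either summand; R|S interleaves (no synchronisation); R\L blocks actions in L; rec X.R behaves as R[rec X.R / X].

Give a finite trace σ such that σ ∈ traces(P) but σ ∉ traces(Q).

aab

Reachable graph of P (6 states):
  s0 = rec X. a.(a.(b.X)\{a} + a.a.b.X) ⊢ =a=> s1
  s1 = a.(b.(rec X. a.(a.(b.X)\{a} + a.a.b.X)))\{a} + a.a.b.(rec X. a.(a.(b.X)\{a} + a.a.b.X)) ⊢ =a=> s2, =a=> s3
  s2 = (b.(rec X. a.(a.(b.X)\{a} + a.a.b.X)))\{a} ⊢ =b=> s4
  s3 = a.b.(rec X. a.(a.(b.X)\{a} + a.a.b.X)) ⊢ =a=> s5
  s4 = (rec X. a.(a.(b.X)\{a} + a.a.b.X))\{a} ⊢ (no moves)
  s5 = b.(rec X. a.(a.(b.X)\{a} + a.a.b.X)) ⊢ =b=> s0
Reachable graph of Q (6 states):
  t0 = rec X. a.(b.(b.X)\{a} + a.a.b.X) ⊢ =a=> t1
  t1 = b.(b.(rec X. a.(b.(b.X)\{a} + a.a.b.X)))\{a} + a.a.b.(rec X. a.(b.(b.X)\{a} + a.a.b.X)) ⊢ =a=> t2, =b=> t3
  t2 = a.b.(rec X. a.(b.(b.X)\{a} + a.a.b.X)) ⊢ =a=> t4
  t3 = (b.(rec X. a.(b.(b.X)\{a} + a.a.b.X)))\{a} ⊢ =b=> t5
  t4 = b.(rec X. a.(b.(b.X)\{a} + a.a.b.X)) ⊢ =b=> t0
  t5 = (rec X. a.(b.(b.X)\{a} + a.a.b.X))\{a} ⊢ (no moves)
Executing aab from P (initial set {s0}):
  after a @ step 1: {s1}
  after a @ step 2: {s2, s3}
  after b @ step 3: {s4}
  — P admits the full trace.
Executing aab from Q (initial set {t0}):
  after a @ step 1: {t1}
  after a @ step 2: {t2}
  after b @ step 3: no successor for Q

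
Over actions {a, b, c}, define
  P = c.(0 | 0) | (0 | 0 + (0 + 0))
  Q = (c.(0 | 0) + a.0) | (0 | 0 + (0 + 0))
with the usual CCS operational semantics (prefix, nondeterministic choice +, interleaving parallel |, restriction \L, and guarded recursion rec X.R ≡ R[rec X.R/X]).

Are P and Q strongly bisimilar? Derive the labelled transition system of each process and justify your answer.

P ≁ Q

P's transition system — 2 states:
  p0 = c.(0 | 0) | (0 | 0 + (0 + 0)) → -c-> p1
  p1 = 0 | 0 | (0 | 0 + (0 + 0)) → stopped
Q's transition system — 3 states:
  q0 = (c.(0 | 0) + a.0) | (0 | 0 + (0 + 0)) → -a-> q1, -c-> q2
  q1 = 0 | (0 | 0 + (0 + 0)) → stopped
  q2 = 0 | 0 | (0 | 0 + (0 + 0)) → stopped
Coarsest stable partition (strong bisimilarity classes):
  B0 = {p0}
  B1 = {p1, q1, q2}
  B2 = {q0}
p0 ∈ B0, q0 ∈ B2 → different blocks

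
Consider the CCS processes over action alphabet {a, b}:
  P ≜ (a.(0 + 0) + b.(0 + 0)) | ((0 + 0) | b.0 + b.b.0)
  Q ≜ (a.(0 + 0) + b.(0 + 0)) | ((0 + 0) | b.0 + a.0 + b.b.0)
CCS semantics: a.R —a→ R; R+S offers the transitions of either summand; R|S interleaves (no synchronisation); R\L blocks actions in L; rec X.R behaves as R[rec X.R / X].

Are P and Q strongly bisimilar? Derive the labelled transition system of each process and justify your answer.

LTS(P): 8 reachable states
  u0 = (a.(0 + 0) + b.(0 + 0)) | ((0 + 0) | b.0 + b.b.0) | ··a··> u1, ··b··> u1, ··b··> u2, ··b··> u3
  u1 = (0 + 0) | ((0 + 0) | b.0 + b.b.0) | ··b··> u4, ··b··> u5
  u2 = (a.(0 + 0) + b.(0 + 0)) | ((0 + 0) | 0) | ··a··> u4, ··b··> u4
  u3 = (a.(0 + 0) + b.(0 + 0)) | b.0 | ··a··> u5, ··b··> u5, ··b··> u6
  u4 = (0 + 0) | ((0 + 0) | 0) | ·
  u5 = (0 + 0) | b.0 | ··b··> u7
  u6 = (a.(0 + 0) + b.(0 + 0)) | 0 | ··a··> u7, ··b··> u7
  u7 = (0 + 0) | 0 | ·
LTS(Q): 8 reachable states
  v0 = (a.(0 + 0) + b.(0 + 0)) | ((0 + 0) | b.0 + a.0 + b.b.0) | ··a··> v1, ··a··> v2, ··b··> v1, ··b··> v3, ··b··> v4
  v1 = (0 + 0) | ((0 + 0) | b.0 + a.0 + b.b.0) | ··a··> v5, ··b··> v6, ··b··> v7
  v2 = (a.(0 + 0) + b.(0 + 0)) | 0 | ··a··> v5, ··b··> v5
  v3 = (a.(0 + 0) + b.(0 + 0)) | ((0 + 0) | 0) | ··a··> v6, ··b··> v6
  v4 = (a.(0 + 0) + b.(0 + 0)) | b.0 | ··a··> v7, ··b··> v2, ··b··> v7
  v5 = (0 + 0) | 0 | ·
  v6 = (0 + 0) | ((0 + 0) | 0) | ·
  v7 = (0 + 0) | b.0 | ··b··> v5
Coarsest stable partition (strong bisimilarity classes):
  B0 = {u0}
  B1 = {u2, u6, v2, v3}
  B2 = {u4, u7, v5, v6}
  B3 = {u3, v4}
  B4 = {u5, v7}
  B5 = {u1}
  B6 = {v0}
  B7 = {v1}
u0 ∈ B0, v0 ∈ B6 → different blocks

NO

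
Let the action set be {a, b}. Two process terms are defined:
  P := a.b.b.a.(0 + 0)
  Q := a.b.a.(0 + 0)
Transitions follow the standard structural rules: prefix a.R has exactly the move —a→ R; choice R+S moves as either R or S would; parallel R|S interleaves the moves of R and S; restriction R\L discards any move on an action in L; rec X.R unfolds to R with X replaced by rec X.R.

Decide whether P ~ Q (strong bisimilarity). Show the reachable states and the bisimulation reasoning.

P's transition system — 5 states:
  u0 = a.b.b.a.(0 + 0) ⊢ --a--▸ u1
  u1 = b.b.a.(0 + 0) ⊢ --b--▸ u2
  u2 = b.a.(0 + 0) ⊢ --b--▸ u3
  u3 = a.(0 + 0) ⊢ --a--▸ u4
  u4 = 0 + 0 ⊢ deadlocked
Q's transition system — 4 states:
  v0 = a.b.a.(0 + 0) ⊢ --a--▸ v1
  v1 = b.a.(0 + 0) ⊢ --b--▸ v2
  v2 = a.(0 + 0) ⊢ --a--▸ v3
  v3 = 0 + 0 ⊢ deadlocked
Bisimilarity quotient blocks:
  B0 = {u0}
  B1 = {u1}
  B2 = {u2, v1}
  B3 = {u3, v2}
  B4 = {u4, v3}
  B5 = {v0}
u0 ∈ B0, v0 ∈ B5 → different blocks

NO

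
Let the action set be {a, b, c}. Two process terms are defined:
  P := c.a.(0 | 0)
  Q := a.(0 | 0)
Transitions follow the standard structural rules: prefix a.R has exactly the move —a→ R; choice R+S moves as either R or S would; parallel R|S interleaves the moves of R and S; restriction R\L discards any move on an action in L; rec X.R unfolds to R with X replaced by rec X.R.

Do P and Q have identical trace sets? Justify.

trace-distinct — witness ⟨c⟩

Reachable graph of P (3 states):
  m0 = c.a.(0 | 0) ⊢ —c→ m1
  m1 = a.(0 | 0) ⊢ —a→ m2
  m2 = 0 | 0 ⊢ stopped
Reachable graph of Q (2 states):
  n0 = a.(0 | 0) ⊢ —a→ n1
  n1 = 0 | 0 ⊢ stopped
Trace ⟨c⟩ through P, begin at {m0}:
  after c @ step 1: {m1}
  P completes σ.
Trace ⟨c⟩ through Q, begin at {n0}:
  after c @ step 1: ∅  — Q cannot continue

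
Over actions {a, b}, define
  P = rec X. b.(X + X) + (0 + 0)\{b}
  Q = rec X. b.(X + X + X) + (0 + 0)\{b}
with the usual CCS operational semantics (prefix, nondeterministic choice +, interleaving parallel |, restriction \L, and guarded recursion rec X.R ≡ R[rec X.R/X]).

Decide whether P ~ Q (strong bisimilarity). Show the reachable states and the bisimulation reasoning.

P's transition system — 2 states:
  m0 = rec X. b.(X + X) + (0 + 0)\{b} :: -b-> m1
  m1 = (rec X. b.(X + X) + (0 + 0)\{b}) + (rec X. b.(X + X) + (0 + 0)\{b}) :: -b-> m1
Q's transition system — 2 states:
  n0 = rec X. b.(X + X + X) + (0 + 0)\{b} :: -b-> n1
  n1 = (rec X. b.(X + X + X) + (0 + 0)\{b}) + (rec X. b.(X + X + X) + (0 + 0)\{b}) + (rec X. b.(X + X + X) + (0 + 0)\{b}) :: -b-> n1
Bisimilarity quotient blocks:
  B0 = {m0, m1, n0, n1}
m0 ∈ B0, n0 ∈ B0 → same block

YES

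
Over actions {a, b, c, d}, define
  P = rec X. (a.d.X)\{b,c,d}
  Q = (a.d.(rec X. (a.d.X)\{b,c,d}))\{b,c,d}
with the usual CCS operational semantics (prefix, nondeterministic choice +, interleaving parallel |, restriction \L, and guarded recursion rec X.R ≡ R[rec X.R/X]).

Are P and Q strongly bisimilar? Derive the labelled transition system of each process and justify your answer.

LTS(P): 2 reachable states
  p0 = rec X. (a.d.X)\{b,c,d} has moves =a=> p1
  p1 = (d.(rec X. (a.d.X)\{b,c,d}))\{b,c,d} has moves ·
LTS(Q): 2 reachable states
  q0 = (a.d.(rec X. (a.d.X)\{b,c,d}))\{b,c,d} has moves =a=> q1
  q1 = (d.(rec X. (a.d.X)\{b,c,d}))\{b,c,d} has moves ·
Partition-refinement fixed point:
  B0 = {p0, q0}
  B1 = {p1, q1}
p0 ∈ B0, q0 ∈ B0 → same block

P ~ Q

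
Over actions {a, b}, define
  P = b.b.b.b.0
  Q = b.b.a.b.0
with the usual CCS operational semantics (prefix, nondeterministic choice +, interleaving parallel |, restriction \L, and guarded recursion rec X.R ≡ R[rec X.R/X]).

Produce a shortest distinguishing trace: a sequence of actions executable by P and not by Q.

P's transition system — 5 states:
  m0 = b.b.b.b.0 → —b→ m1
  m1 = b.b.b.0 → —b→ m2
  m2 = b.b.0 → —b→ m3
  m3 = b.0 → —b→ m4
  m4 = 0 → ·
Q's transition system — 5 states:
  n0 = b.b.a.b.0 → —b→ n1
  n1 = b.a.b.0 → —b→ n2
  n2 = a.b.0 → —a→ n3
  n3 = b.0 → —b→ n4
  n4 = 0 → ·
Run σ = ⟨bbb⟩ on P: start {m0}
  [1] b ⇒ {m1}
  [2] b ⇒ {m2}
  [3] b ⇒ {m3}
  P completes σ.
Run σ = ⟨bbb⟩ on Q: start {n0}
  [1] b ⇒ {n1}
  [2] b ⇒ {n2}
  [3] b ⇒ ∅  — Q cannot continue

bbb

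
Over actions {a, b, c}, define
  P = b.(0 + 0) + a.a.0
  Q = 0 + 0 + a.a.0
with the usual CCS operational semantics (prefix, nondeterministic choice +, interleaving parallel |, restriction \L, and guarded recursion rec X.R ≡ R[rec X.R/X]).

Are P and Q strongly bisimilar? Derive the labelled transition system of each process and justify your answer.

LTS(P): 4 reachable states
  m0 = b.(0 + 0) + a.a.0 ⊢ —a→ m1, —b→ m2
  m1 = a.0 ⊢ —a→ m3
  m2 = 0 + 0 ⊢ stopped
  m3 = 0 ⊢ stopped
LTS(Q): 3 reachable states
  n0 = 0 + 0 + a.a.0 ⊢ —a→ n1
  n1 = a.0 ⊢ —a→ n2
  n2 = 0 ⊢ stopped
Bisimilarity quotient blocks:
  B0 = {m0}
  B1 = {m2, m3, n2}
  B2 = {m1, n1}
  B3 = {n0}
m0 ∈ B0, n0 ∈ B3 → different blocks

NO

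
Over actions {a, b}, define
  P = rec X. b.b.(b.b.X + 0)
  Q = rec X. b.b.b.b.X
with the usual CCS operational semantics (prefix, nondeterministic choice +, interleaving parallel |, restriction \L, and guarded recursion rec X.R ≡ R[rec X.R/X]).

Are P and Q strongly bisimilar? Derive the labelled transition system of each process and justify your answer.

P ~ Q

P's transition system — 4 states:
  m0 = rec X. b.b.(b.b.X + 0) → —b→ m1
  m1 = b.(b.b.(rec X. b.b.(b.b.X + 0)) + 0) → —b→ m2
  m2 = b.b.(rec X. b.b.(b.b.X + 0)) + 0 → —b→ m3
  m3 = b.(rec X. b.b.(b.b.X + 0)) → —b→ m0
Q's transition system — 4 states:
  n0 = rec X. b.b.b.b.X → —b→ n1
  n1 = b.b.b.(rec X. b.b.b.b.X) → —b→ n2
  n2 = b.b.(rec X. b.b.b.b.X) → —b→ n3
  n3 = b.(rec X. b.b.b.b.X) → —b→ n0
Coarsest stable partition (strong bisimilarity classes):
  B0 = {m0, m1, m2, m3, n0, n1, n2, n3}
m0 ∈ B0, n0 ∈ B0 → same block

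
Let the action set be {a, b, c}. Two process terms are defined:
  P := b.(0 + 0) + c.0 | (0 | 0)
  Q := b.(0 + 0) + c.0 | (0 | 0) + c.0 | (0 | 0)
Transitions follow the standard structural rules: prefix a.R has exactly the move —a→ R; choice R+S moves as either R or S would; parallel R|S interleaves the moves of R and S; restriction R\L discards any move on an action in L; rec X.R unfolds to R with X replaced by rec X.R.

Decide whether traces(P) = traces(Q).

traces(P) = traces(Q)

Reachable graph of P (3 states):
  s0 = b.(0 + 0) + c.0 | (0 | 0) ⊢ -b-> s1, -c-> s2
  s1 = 0 + 0 ⊢ ∅
  s2 = 0 | (0 | 0) ⊢ ∅
Reachable graph of Q (3 states):
  t0 = b.(0 + 0) + c.0 | (0 | 0) + c.0 | (0 | 0) ⊢ -b-> t1, -c-> t2
  t1 = 0 + 0 ⊢ ∅
  t2 = 0 | (0 | 0) ⊢ ∅
Partition-refinement fixed point:
  B0 = {s0, t0}
  B1 = {s1, s2, t1, t2}
s0 ∈ B0, t0 ∈ B0 → same block
Bisimilar ⇒ trace-equivalent.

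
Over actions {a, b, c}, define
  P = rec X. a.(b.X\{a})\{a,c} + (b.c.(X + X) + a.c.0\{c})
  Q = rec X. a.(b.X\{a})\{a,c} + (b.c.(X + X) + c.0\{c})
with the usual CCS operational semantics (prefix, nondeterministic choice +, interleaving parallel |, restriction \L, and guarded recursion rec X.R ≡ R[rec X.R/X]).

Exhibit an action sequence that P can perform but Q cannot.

ac

Reachable graph of P (8 states):
  u0 = rec X. a.(b.X\{a})\{a,c} + (b.c.(X + X) + a.c.0\{c}) ⊢ ··a··> u1, ··a··> u2, ··b··> u3
  u1 = (b.(rec X. a.(b.X\{a})\{a,c} + (b.c.(X + X) + a.c.0\{c}))\{a})\{a,c} ⊢ ··b··> u4
  u2 = c.0\{c} ⊢ ··c··> u5
  u3 = c.((rec X. a.(b.X\{a})\{a,c} + (b.c.(X + X) + a.c.0\{c})) + (rec X. a.(b.X\{a})\{a,c} + (b.c.(X + X) + a.c.0\{c}))) ⊢ ··c··> u6
  u4 = (rec X. a.(b.X\{a})\{a,c} + (b.c.(X + X) + a.c.0\{c}))\{a}\{a,c} ⊢ ··b··> u7
  u5 = 0\{c} ⊢ ∅
  u6 = (rec X. a.(b.X\{a})\{a,c} + (b.c.(X + X) + a.c.0\{c})) + (rec X. a.(b.X\{a})\{a,c} + (b.c.(X + X) + a.c.0\{c})) ⊢ ··a··> u1, ··a··> u2, ··b··> u3
  u7 = (c.((rec X. a.(b.X\{a})\{a,c} + (b.c.(X + X) + a.c.0\{c})) + (rec X. a.(b.X\{a})\{a,c} + (b.c.(X + X) + a.c.0\{c}))))\{a}\{a,c} ⊢ ∅
Reachable graph of Q (7 states):
  v0 = rec X. a.(b.X\{a})\{a,c} + (b.c.(X + X) + c.0\{c}) ⊢ ··a··> v1, ··b··> v2, ··c··> v3
  v1 = (b.(rec X. a.(b.X\{a})\{a,c} + (b.c.(X + X) + c.0\{c}))\{a})\{a,c} ⊢ ··b··> v4
  v2 = c.((rec X. a.(b.X\{a})\{a,c} + (b.c.(X + X) + c.0\{c})) + (rec X. a.(b.X\{a})\{a,c} + (b.c.(X + X) + c.0\{c}))) ⊢ ··c··> v5
  v3 = 0\{c} ⊢ ∅
  v4 = (rec X. a.(b.X\{a})\{a,c} + (b.c.(X + X) + c.0\{c}))\{a}\{a,c} ⊢ ··b··> v6
  v5 = (rec X. a.(b.X\{a})\{a,c} + (b.c.(X + X) + c.0\{c})) + (rec X. a.(b.X\{a})\{a,c} + (b.c.(X + X) + c.0\{c})) ⊢ ··a··> v1, ··b··> v2, ··c··> v3
  v6 = (c.((rec X. a.(b.X\{a})\{a,c} + (b.c.(X + X) + c.0\{c})) + (rec X. a.(b.X\{a})\{a,c} + (b.c.(X + X) + c.0\{c}))))\{a}\{a,c} ⊢ ∅
Executing ac from P (initial set {u0}):
  step 1 (a): {u1, u2}
  step 2 (c): {u5}
  P completes σ.
Executing ac from Q (initial set {v0}):
  step 1 (a): {v1}
  step 2 (c): ∅  — Q cannot continue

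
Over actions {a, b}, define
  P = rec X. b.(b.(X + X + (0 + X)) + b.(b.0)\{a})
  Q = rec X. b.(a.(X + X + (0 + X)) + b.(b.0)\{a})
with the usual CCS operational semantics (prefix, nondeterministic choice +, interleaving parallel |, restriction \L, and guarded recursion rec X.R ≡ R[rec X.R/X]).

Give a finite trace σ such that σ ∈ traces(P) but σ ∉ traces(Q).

LTS(P): 5 reachable states
  s0 = rec X. b.(b.(X + X + (0 + X)) + b.(b.0)\{a}) → —b→ s1
  s1 = b.((rec X. b.(b.(X + X + (0 + X)) + b.(b.0)\{a})) + (rec X. b.(b.(X + X + (0 + X)) + b.(b.0)\{a})) + (0 + (rec X. b.(b.(X + X + (0 + X)) + b.(b.0)\{a})))) + b.(b.0)\{a} → —b→ s2, —b→ s3
  s2 = (b.0)\{a} → —b→ s4
  s3 = (rec X. b.(b.(X + X + (0 + X)) + b.(b.0)\{a})) + (rec X. b.(b.(X + X + (0 + X)) + b.(b.0)\{a})) + (0 + (rec X. b.(b.(X + X + (0 + X)) + b.(b.0)\{a}))) → —b→ s1
  s4 = 0\{a} → deadlocked
LTS(Q): 5 reachable states
  t0 = rec X. b.(a.(X + X + (0 + X)) + b.(b.0)\{a}) → —b→ t1
  t1 = a.((rec X. b.(a.(X + X + (0 + X)) + b.(b.0)\{a})) + (rec X. b.(a.(X + X + (0 + X)) + b.(b.0)\{a})) + (0 + (rec X. b.(a.(X + X + (0 + X)) + b.(b.0)\{a})))) + b.(b.0)\{a} → —a→ t2, —b→ t3
  t2 = (rec X. b.(a.(X + X + (0 + X)) + b.(b.0)\{a})) + (rec X. b.(a.(X + X + (0 + X)) + b.(b.0)\{a})) + (0 + (rec X. b.(a.(X + X + (0 + X)) + b.(b.0)\{a}))) → —b→ t1
  t3 = (b.0)\{a} → —b→ t4
  t4 = 0\{a} → deadlocked
Trace ⟨bbbb⟩ through P, begin at {s0}:
  after b @ step 1: {s1}
  after b @ step 2: {s2, s3}
  after b @ step 3: {s1, s4}
  after b @ step 4: {s2, s3}
  — P admits the full trace.
Trace ⟨bbbb⟩ through Q, begin at {t0}:
  after b @ step 1: {t1}
  after b @ step 2: {t3}
  after b @ step 3: {t4}
  after b @ step 4: no successor for Q

bbbb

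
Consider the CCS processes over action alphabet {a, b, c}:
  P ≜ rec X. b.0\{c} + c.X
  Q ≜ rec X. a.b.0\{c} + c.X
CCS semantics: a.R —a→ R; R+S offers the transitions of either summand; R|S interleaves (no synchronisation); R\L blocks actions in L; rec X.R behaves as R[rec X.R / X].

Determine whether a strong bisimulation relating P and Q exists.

not bisimilar

P's transition system — 2 states:
  p0 = rec X. b.0\{c} + c.X has moves -b-> p1, -c-> p0
  p1 = 0\{c} has moves stopped
Q's transition system — 3 states:
  q0 = rec X. a.b.0\{c} + c.X has moves -a-> q1, -c-> q0
  q1 = b.0\{c} has moves -b-> q2
  q2 = 0\{c} has moves stopped
Bisimilarity quotient blocks:
  B0 = {p0}
  B1 = {p1, q2}
  B2 = {q0}
  B3 = {q1}
p0 ∈ B0, q0 ∈ B2 → different blocks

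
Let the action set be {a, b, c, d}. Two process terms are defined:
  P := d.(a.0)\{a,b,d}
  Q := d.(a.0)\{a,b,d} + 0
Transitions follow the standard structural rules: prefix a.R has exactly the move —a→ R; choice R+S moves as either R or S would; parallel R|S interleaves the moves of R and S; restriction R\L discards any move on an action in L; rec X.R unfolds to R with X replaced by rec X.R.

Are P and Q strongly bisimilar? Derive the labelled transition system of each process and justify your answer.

YES

Reachable graph of P (2 states):
  m0 = d.(a.0)\{a,b,d} | —d→ m1
  m1 = (a.0)\{a,b,d} | ·
Reachable graph of Q (2 states):
  n0 = d.(a.0)\{a,b,d} + 0 | —d→ n1
  n1 = (a.0)\{a,b,d} | ·
Bisimilarity quotient blocks:
  B0 = {m0, n0}
  B1 = {m1, n1}
m0 ∈ B0, n0 ∈ B0 → same block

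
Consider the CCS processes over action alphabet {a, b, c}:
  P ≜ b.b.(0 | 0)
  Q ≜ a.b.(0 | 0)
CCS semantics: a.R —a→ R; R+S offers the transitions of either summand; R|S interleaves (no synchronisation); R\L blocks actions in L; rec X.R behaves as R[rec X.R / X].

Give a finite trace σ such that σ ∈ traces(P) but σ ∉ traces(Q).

Reachable graph of P (3 states):
  s0 = b.b.(0 | 0) | =b=> s1
  s1 = b.(0 | 0) | =b=> s2
  s2 = 0 | 0 | deadlocked
Reachable graph of Q (3 states):
  t0 = a.b.(0 | 0) | =a=> t1
  t1 = b.(0 | 0) | =b=> t2
  t2 = 0 | 0 | deadlocked
Run σ = ⟨b⟩ on P: start {s0}
  [1] b ⇒ {s1}
  ✓ P
Run σ = ⟨b⟩ on Q: start {t0}
  [1] b ⇒ ∅ (Q stuck)

b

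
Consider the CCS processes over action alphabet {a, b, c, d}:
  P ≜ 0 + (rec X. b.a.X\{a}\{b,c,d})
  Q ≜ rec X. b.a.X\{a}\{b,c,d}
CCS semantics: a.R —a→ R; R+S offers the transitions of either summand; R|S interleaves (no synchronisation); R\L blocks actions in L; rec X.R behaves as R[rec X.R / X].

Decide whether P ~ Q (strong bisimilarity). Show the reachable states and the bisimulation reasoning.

P's transition system — 3 states:
  s0 = 0 + (rec X. b.a.X\{a}\{b,c,d}) :: —b→ s1
  s1 = a.(rec X. b.a.X\{a}\{b,c,d})\{a}\{b,c,d} :: —a→ s2
  s2 = (rec X. b.a.X\{a}\{b,c,d})\{a}\{b,c,d} :: deadlocked
Q's transition system — 3 states:
  t0 = rec X. b.a.X\{a}\{b,c,d} :: —b→ t1
  t1 = a.(rec X. b.a.X\{a}\{b,c,d})\{a}\{b,c,d} :: —a→ t2
  t2 = (rec X. b.a.X\{a}\{b,c,d})\{a}\{b,c,d} :: deadlocked
Partition-refinement fixed point:
  B0 = {s0, t0}
  B1 = {s1, t1}
  B2 = {s2, t2}
s0 ∈ B0, t0 ∈ B0 → same block

P ~ Q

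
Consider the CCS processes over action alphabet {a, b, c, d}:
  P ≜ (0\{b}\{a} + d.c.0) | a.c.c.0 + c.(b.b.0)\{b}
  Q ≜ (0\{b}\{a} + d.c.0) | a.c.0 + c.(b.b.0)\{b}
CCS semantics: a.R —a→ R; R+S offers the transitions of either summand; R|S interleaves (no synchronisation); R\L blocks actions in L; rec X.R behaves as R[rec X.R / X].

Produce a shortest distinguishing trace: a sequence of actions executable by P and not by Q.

Reachable graph of P (13 states):
  p0 = (0\{b}\{a} + d.c.0) | a.c.c.0 + c.(b.b.0)\{b} | --a--▸ p1, --c--▸ p2, --d--▸ p3
  p1 = (0\{b}\{a} + d.c.0) | c.c.0 | --c--▸ p4, --d--▸ p5
  p2 = (b.b.0)\{b} | ·
  p3 = c.0 | a.c.c.0 | --a--▸ p5, --c--▸ p6
  p4 = (0\{b}\{a} + d.c.0) | c.0 | --c--▸ p7, --d--▸ p8
  p5 = c.0 | c.c.0 | --c--▸ p8, --c--▸ p9
  p6 = 0 | a.c.c.0 | --a--▸ p9
  p7 = (0\{b}\{a} + d.c.0) | 0 | --d--▸ p10
  p8 = c.0 | c.0 | --c--▸ p10, --c--▸ p11
  p9 = 0 | c.c.0 | --c--▸ p11
  p10 = c.0 | 0 | --c--▸ p12
  p11 = 0 | c.0 | --c--▸ p12
  p12 = 0 | 0 | ·
Reachable graph of Q (10 states):
  q0 = (0\{b}\{a} + d.c.0) | a.c.0 + c.(b.b.0)\{b} | --a--▸ q1, --c--▸ q2, --d--▸ q3
  q1 = (0\{b}\{a} + d.c.0) | c.0 | --c--▸ q4, --d--▸ q5
  q2 = (b.b.0)\{b} | ·
  q3 = c.0 | a.c.0 | --a--▸ q5, --c--▸ q6
  q4 = (0\{b}\{a} + d.c.0) | 0 | --d--▸ q7
  q5 = c.0 | c.0 | --c--▸ q7, --c--▸ q8
  q6 = 0 | a.c.0 | --a--▸ q8
  q7 = c.0 | 0 | --c--▸ q9
  q8 = 0 | c.0 | --c--▸ q9
  q9 = 0 | 0 | ·
Executing acc from P (initial set {p0}):
  [1] a ⇒ {p1}
  [2] c ⇒ {p4}
  [3] c ⇒ {p7}
  P completes σ.
Executing acc from Q (initial set {q0}):
  [1] a ⇒ {q1}
  [2] c ⇒ {q4}
  [3] c ⇒ ∅  — Q cannot continue

acc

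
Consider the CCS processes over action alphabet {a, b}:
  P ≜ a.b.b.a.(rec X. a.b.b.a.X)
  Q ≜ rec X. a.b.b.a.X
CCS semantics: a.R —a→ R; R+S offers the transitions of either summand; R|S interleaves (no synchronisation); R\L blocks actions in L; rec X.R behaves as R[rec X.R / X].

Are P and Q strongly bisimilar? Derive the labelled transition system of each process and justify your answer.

bisimilar

P's transition system — 5 states:
  p0 = a.b.b.a.(rec X. a.b.b.a.X) ⊢ ··a··> p1
  p1 = b.b.a.(rec X. a.b.b.a.X) ⊢ ··b··> p2
  p2 = b.a.(rec X. a.b.b.a.X) ⊢ ··b··> p3
  p3 = a.(rec X. a.b.b.a.X) ⊢ ··a··> p4
  p4 = rec X. a.b.b.a.X ⊢ ··a··> p1
Q's transition system — 4 states:
  q0 = rec X. a.b.b.a.X ⊢ ··a··> q1
  q1 = b.b.a.(rec X. a.b.b.a.X) ⊢ ··b··> q2
  q2 = b.a.(rec X. a.b.b.a.X) ⊢ ··b··> q3
  q3 = a.(rec X. a.b.b.a.X) ⊢ ··a··> q0
Partition-refinement fixed point:
  B0 = {p0, p4, q0}
  B1 = {p1, q1}
  B2 = {p2, q2}
  B3 = {p3, q3}
p0 ∈ B0, q0 ∈ B0 → same block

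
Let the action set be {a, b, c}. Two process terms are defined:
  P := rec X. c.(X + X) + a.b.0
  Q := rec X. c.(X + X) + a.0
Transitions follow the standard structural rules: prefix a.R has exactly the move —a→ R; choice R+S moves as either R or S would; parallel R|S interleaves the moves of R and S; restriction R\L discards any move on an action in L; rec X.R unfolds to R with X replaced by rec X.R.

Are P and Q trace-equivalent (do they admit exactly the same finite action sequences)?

LTS(P): 4 reachable states
  m0 = rec X. c.(X + X) + a.b.0 has moves —a→ m1, —c→ m2
  m1 = b.0 has moves —b→ m3
  m2 = (rec X. c.(X + X) + a.b.0) + (rec X. c.(X + X) + a.b.0) has moves —a→ m1, —c→ m2
  m3 = 0 has moves (no moves)
LTS(Q): 3 reachable states
  n0 = rec X. c.(X + X) + a.0 has moves —a→ n1, —c→ n2
  n1 = 0 has moves (no moves)
  n2 = (rec X. c.(X + X) + a.0) + (rec X. c.(X + X) + a.0) has moves —a→ n1, —c→ n2
Run σ = ⟨ab⟩ on P: start {m0}
  [1] a ⇒ {m1}
  [2] b ⇒ {m3}
  P completes σ.
Run σ = ⟨ab⟩ on Q: start {n0}
  [1] a ⇒ {n1}
  [2] b ⇒ no successor for Q

NO — witness ⟨ab⟩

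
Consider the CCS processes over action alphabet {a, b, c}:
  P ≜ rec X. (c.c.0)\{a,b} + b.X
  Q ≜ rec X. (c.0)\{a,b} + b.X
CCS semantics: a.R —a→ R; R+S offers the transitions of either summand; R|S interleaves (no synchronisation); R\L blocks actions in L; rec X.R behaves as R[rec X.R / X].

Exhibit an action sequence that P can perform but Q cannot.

LTS(P): 3 reachable states
  p0 = rec X. (c.c.0)\{a,b} + b.X :: =b=> p0, =c=> p1
  p1 = (c.0)\{a,b} :: =c=> p2
  p2 = 0\{a,b} :: stopped
LTS(Q): 2 reachable states
  q0 = rec X. (c.0)\{a,b} + b.X :: =b=> q0, =c=> q1
  q1 = 0\{a,b} :: stopped
Executing cc from P (initial set {p0}):
  step 1 (c): {p1}
  step 2 (c): {p2}
  ✓ P
Executing cc from Q (initial set {q0}):
  step 1 (c): {q1}
  step 2 (c): ∅ (Q stuck)

cc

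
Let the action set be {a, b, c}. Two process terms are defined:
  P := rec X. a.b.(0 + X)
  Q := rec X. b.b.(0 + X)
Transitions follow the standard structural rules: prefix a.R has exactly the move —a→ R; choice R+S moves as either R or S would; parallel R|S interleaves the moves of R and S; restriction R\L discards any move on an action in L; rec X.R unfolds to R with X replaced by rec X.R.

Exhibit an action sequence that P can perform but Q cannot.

Reachable graph of P (3 states):
  s0 = rec X. a.b.(0 + X) | ··a··> s1
  s1 = b.(0 + (rec X. a.b.(0 + X))) | ··b··> s2
  s2 = 0 + (rec X. a.b.(0 + X)) | ··a··> s1
Reachable graph of Q (3 states):
  t0 = rec X. b.b.(0 + X) | ··b··> t1
  t1 = b.(0 + (rec X. b.b.(0 + X))) | ··b··> t2
  t2 = 0 + (rec X. b.b.(0 + X)) | ··b··> t1
Run σ = ⟨a⟩ on P: start {s0}
  step 1 (a): {s1}
  — P admits the full trace.
Run σ = ⟨a⟩ on Q: start {t0}
  step 1 (a): ∅ (Q stuck)

a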